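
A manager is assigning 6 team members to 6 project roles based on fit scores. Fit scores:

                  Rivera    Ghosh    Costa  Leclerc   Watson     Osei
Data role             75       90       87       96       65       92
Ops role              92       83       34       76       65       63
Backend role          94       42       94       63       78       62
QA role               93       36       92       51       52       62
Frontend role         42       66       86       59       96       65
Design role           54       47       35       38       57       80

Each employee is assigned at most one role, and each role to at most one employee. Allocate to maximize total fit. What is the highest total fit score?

Optimal: Rivera→QA role (93 pts), Ghosh→Ops role (83 pts), Costa→Backend role (94 pts), Leclerc→Data role (96 pts), Watson→Frontend role (96 pts), Osei→Design role (80 pts) — total 93+83+94+96+96+80 = 542 pts.
Row-greedy (each employee in turn takes its best remaining role) gives 528 pts, worse by 14.
Next-best assignment: Rivera→Backend role, Ghosh→Ops role, Costa→QA role, Leclerc→Data role, Watson→Frontend role, Osei→Design role = 541 pts.
Checked against all permutations: 542 pts is optimal.

Maximum total: 542 pts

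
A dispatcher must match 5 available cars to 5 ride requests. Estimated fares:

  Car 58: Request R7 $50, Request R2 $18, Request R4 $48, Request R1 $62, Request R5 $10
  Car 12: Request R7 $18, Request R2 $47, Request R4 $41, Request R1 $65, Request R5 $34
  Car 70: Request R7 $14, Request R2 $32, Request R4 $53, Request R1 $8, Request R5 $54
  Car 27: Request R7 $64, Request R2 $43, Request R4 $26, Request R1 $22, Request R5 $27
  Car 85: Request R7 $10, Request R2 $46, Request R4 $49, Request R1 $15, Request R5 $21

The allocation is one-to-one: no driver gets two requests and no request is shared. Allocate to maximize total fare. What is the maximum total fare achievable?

Max total: $277

Treat this as an assignment problem: match each driver to one request.
Optimal: Car 58→Request R4 ($48), Car 12→Request R1 ($65), Car 70→Request R5 ($54), Car 27→Request R7 ($64), Car 85→Request R2 ($46) — total 48+65+54+64+46 = $277.
Row-greedy (each driver in turn takes its best remaining request) gives $276, worse by 1.
Next-best assignment: Car 58→Request R1, Car 12→Request R2, Car 70→Request R5, Car 27→Request R7, Car 85→Request R4 = $276.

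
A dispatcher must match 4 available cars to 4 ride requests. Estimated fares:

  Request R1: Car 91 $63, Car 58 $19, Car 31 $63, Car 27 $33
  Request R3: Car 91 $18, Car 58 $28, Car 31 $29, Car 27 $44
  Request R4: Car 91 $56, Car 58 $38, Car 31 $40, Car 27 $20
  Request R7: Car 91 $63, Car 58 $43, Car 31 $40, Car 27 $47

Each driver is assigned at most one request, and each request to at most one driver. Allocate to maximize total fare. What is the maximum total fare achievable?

Maximum total: $208

This is a one-to-one assignment (maximum-weight bipartite matching).
Optimal: Car 91→Request R7 ($63), Car 58→Request R4 ($38), Car 31→Request R1 ($63), Car 27→Request R3 ($44) — total 63+38+63+44 = $208.
Row-greedy (each driver in turn takes its best remaining request) gives $190, worse by 18.
Next-best assignment: Car 91→Request R4, Car 58→Request R7, Car 31→Request R1, Car 27→Request R3 = $206.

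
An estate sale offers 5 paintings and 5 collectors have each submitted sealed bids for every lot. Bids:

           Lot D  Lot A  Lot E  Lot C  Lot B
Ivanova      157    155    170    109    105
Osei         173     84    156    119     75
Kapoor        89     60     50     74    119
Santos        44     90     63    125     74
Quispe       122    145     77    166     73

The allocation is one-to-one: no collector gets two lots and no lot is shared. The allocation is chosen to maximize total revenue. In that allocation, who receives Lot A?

Quispe receives Lot A.

Optimal: Ivanova→Lot E ($170), Osei→Lot D ($173), Kapoor→Lot B ($119), Santos→Lot C ($125), Quispe→Lot A ($145) — total 170+173+119+125+145 = $732.
Column-greedy (each lot in turn goes to its best remaining collector) gives $649, worse by 83.
Next-best assignment: Ivanova→Lot E, Osei→Lot D, Kapoor→Lot B, Santos→Lot A, Quispe→Lot C = $718.
Every other assignment is strictly worse.
Quispe's own top lot is Lot C ($166), but forcing Quispe→Lot C and reassigning the rest optimally gives only $718 — worse by 14.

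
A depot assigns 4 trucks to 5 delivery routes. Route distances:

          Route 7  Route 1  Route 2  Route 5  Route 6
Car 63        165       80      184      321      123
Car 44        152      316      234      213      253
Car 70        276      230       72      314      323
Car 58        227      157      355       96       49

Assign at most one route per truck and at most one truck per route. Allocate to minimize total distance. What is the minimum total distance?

This is the linear assignment problem.
Optimal: Car 63→Route 1 (80 km), Car 44→Route 7 (152 km), Car 70→Route 2 (72 km), Car 58→Route 6 (49 km) — total 80+152+72+49 = 353 km.
Column-greedy (each route in turn goes to its cheapest remaining truck) gives 400 km, worse by 47.

Min total: 353 km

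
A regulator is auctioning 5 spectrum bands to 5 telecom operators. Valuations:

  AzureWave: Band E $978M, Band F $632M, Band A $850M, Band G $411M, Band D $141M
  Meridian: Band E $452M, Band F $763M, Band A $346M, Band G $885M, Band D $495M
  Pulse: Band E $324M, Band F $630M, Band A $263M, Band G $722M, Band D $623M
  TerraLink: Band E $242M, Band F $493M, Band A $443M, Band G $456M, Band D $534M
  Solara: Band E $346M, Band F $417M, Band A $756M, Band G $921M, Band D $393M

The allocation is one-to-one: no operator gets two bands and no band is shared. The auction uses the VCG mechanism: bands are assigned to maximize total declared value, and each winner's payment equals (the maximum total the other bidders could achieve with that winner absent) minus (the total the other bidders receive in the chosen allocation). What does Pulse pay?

Pulse pays $43M.

Efficient allocation: AzureWave→Band E ($978M), Meridian→Band G ($885M), Pulse→Band F ($630M), TerraLink→Band D ($534M), Solara→Band A ($756M); total welfare W = $3783M.
Pulse receives Band F at value $630M, so the others get W − 630 = $3153M.
Without Pulse: best allocation of the remaining 4 bidders over all 5 bands is AzureWave→Band E ($978M), Meridian→Band F ($763M), TerraLink→Band D ($534M), Solara→Band G ($921M), total $3196M.
VCG payment = (others' best without Pulse) − (others' welfare with Pulse) = 3196 − 3153 = $43M.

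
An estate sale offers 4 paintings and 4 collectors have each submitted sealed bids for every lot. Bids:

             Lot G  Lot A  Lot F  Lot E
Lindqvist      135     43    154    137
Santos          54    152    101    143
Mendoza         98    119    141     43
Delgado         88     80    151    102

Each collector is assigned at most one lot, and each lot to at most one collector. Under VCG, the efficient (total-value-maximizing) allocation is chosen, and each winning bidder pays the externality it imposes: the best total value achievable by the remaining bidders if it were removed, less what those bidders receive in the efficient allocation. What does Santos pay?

Efficient allocation: Lindqvist→Lot G ($135), Santos→Lot E ($143), Mendoza→Lot A ($119), Delgado→Lot F ($151); total welfare W = $548.
Santos receives Lot E at value $143, so the others get W − 143 = $405.
Without Santos: best allocation of the remaining 3 bidders over all 4 lots is Lindqvist→Lot E ($137), Mendoza→Lot A ($119), Delgado→Lot F ($151), total $407.
VCG payment = (others' best without Santos) − (others' welfare with Santos) = 407 − 405 = $2.

Santos pays $2.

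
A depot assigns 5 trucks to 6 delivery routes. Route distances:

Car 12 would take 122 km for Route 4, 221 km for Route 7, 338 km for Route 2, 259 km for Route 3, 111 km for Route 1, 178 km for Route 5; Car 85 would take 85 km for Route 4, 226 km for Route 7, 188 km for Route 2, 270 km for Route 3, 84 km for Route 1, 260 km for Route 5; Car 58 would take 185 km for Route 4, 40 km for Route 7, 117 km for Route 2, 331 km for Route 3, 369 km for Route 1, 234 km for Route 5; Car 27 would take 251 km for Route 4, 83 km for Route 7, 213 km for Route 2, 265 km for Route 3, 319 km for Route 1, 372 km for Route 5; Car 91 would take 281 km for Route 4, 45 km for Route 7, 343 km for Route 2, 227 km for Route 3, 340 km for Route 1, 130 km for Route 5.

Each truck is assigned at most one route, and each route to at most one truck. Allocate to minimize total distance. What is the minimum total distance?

Minimum total: 526 km

This is the linear assignment problem.
Optimal: Car 12→Route 1 (111 km), Car 85→Route 4 (85 km), Car 58→Route 2 (117 km), Car 27→Route 7 (83 km), Car 91→Route 5 (130 km) — total 111+85+117+83+130 = 526 km.
Column-greedy (each route in turn goes to its cheapest remaining truck) gives 676 km, worse by 150.
Swapping Car 12↔Car 58 (Car 12→Route 2 338 km, Car 58→Route 1 369 km) adds 479.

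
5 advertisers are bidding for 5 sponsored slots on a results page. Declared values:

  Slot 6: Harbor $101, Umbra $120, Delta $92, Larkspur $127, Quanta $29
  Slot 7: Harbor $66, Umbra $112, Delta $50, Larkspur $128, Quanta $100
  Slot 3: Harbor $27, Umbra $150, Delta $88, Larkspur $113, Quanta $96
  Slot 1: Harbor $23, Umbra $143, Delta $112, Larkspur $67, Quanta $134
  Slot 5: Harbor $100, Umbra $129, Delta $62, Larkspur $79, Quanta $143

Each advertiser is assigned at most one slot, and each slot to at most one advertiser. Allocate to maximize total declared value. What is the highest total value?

Treat this as an assignment problem: match each advertiser to one slot.
Optimal: Harbor→Slot 6 ($101), Umbra→Slot 3 ($150), Delta→Slot 1 ($112), Larkspur→Slot 7 ($128), Quanta→Slot 5 ($143) — total 101+150+112+128+143 = $634.
Column-greedy (each slot in turn goes to its best remaining advertiser) gives $547, worse by 87.
Next-best assignment: Harbor→Slot 5, Umbra→Slot 3, Delta→Slot 6, Larkspur→Slot 7, Quanta→Slot 1 = $604.
Swapping Harbor↔Larkspur (Harbor→Slot 7 $66, Larkspur→Slot 6 $127) loses 36.

Max total: $634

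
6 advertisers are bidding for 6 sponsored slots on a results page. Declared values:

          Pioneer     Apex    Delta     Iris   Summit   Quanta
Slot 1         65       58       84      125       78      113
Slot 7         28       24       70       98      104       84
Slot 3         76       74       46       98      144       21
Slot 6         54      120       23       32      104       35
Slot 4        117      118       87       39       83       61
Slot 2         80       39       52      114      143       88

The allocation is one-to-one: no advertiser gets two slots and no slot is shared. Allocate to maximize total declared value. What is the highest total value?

Optimal: Pioneer→Slot 4 ($117), Apex→Slot 6 ($120), Delta→Slot 7 ($70), Iris→Slot 2 ($114), Summit→Slot 3 ($144), Quanta→Slot 1 ($113) — total 117+120+70+114+144+113 = $678.
Row-greedy (each advertiser in turn takes its best remaining slot) gives $663, worse by 15.

Maximum total: $678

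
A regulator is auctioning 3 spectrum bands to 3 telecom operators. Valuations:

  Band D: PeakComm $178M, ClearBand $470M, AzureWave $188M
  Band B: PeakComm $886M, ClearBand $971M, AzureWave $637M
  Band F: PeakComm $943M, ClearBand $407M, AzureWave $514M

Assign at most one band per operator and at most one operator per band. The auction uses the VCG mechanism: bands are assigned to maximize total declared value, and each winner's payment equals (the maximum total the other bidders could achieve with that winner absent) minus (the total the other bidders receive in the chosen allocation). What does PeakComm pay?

PeakComm pays $326M.

Efficient allocation: PeakComm→Band F ($943M), ClearBand→Band B ($971M), AzureWave→Band D ($188M); total welfare W = $2102M.
PeakComm receives Band F at value $943M, so the others get W − 943 = $1159M.
Without PeakComm: best allocation of the remaining 2 bidders over all 3 bands is ClearBand→Band B ($971M), AzureWave→Band F ($514M), total $1485M.
VCG payment = (others' best without PeakComm) − (others' welfare with PeakComm) = 1485 − 1159 = $326M.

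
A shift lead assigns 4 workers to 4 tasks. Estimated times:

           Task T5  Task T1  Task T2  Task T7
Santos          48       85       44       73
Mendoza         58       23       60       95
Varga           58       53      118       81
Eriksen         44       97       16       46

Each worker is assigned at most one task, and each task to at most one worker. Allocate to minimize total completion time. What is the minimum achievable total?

Minimum total: 168 min

Optimal: Santos→Task T5 (48 min), Mendoza→Task T1 (23 min), Varga→Task T7 (81 min), Eriksen→Task T2 (16 min) — total 48+23+81+16 = 168 min.
Row-greedy (each worker in turn takes its cheapest remaining task) gives 171 min, worse by 3.
Swapping Varga↔Eriksen (Varga→Task T2 118 min, Eriksen→Task T7 46 min) adds 67.
Every other assignment is strictly worse.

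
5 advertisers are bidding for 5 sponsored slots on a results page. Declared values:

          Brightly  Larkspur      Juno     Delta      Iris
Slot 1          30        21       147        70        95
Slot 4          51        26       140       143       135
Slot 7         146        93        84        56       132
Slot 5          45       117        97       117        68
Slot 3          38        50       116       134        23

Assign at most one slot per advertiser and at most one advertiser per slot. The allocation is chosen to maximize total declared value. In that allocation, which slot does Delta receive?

Delta receives Slot 3.

This is the linear assignment problem.
Optimal: Brightly→Slot 7 ($146), Larkspur→Slot 5 ($117), Juno→Slot 1 ($147), Delta→Slot 3 ($134), Iris→Slot 4 ($135) — total 146+117+147+134+135 = $679.
Max-entry greedy (repeatedly take the single best remaining cell) gives $576, worse by 103.
Swapping Juno↔Delta (Juno→Slot 3 $116, Delta→Slot 1 $70) loses 95.
Delta's own top slot is Slot 4 ($143), but forcing Delta→Slot 4 and reassigning the rest optimally gives only $617 — worse by 62.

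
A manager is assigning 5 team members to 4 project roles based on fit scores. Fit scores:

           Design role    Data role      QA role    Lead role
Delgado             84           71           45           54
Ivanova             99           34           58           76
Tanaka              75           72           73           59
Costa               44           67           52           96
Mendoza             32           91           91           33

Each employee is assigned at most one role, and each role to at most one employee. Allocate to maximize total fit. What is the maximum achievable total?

Maximum total: 359 pts

Treat this as an assignment problem: match each employee to one role.
Optimal: Ivanova→Design role (99 pts), Mendoza→Data role (91 pts), Tanaka→QA role (73 pts), Costa→Lead role (96 pts) — total 99+91+73+96 = 359 pts.
Row-greedy (each employee in turn takes its best remaining role) gives 300 pts, worse by 59.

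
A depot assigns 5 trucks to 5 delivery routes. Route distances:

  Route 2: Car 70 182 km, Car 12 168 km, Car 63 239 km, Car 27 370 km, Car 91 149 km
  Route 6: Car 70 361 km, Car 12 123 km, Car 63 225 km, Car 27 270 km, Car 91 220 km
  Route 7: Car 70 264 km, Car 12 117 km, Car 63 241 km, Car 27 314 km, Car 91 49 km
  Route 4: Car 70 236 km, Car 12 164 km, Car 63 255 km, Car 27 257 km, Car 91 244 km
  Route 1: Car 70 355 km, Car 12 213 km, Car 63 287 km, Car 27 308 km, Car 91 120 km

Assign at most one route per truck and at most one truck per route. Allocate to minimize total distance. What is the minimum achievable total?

Optimal: Car 70→Route 2 (182 km), Car 12→Route 6 (123 km), Car 63→Route 1 (287 km), Car 27→Route 4 (257 km), Car 91→Route 7 (49 km) — total 182+123+287+257+49 = 898 km.
Min-entry greedy (repeatedly take the single cheapest remaining cell) gives 917 km, worse by 19.
Swapping Car 27↔Car 12 (Car 27→Route 6 270 km, Car 12→Route 4 164 km) adds 54.
Every other assignment is strictly worse.

Min total: 898 km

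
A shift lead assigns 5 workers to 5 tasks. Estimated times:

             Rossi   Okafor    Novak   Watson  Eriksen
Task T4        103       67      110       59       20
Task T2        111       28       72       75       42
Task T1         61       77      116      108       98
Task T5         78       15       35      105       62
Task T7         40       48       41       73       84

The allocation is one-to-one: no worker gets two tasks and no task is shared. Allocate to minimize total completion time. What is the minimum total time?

Min total: 212 min

Treat this as an assignment problem: match each worker to one task.
Optimal: Rossi→Task T1 (61 min), Okafor→Task T5 (15 min), Novak→Task T7 (41 min), Watson→Task T2 (75 min), Eriksen→Task T4 (20 min) — total 61+15+41+75+20 = 212 min.
Column-greedy (each task in turn goes to its cheapest remaining worker) gives 217 min, worse by 5.
Swapping Novak↔Eriksen (Novak→Task T4 110 min, Eriksen→Task T7 84 min) adds 133.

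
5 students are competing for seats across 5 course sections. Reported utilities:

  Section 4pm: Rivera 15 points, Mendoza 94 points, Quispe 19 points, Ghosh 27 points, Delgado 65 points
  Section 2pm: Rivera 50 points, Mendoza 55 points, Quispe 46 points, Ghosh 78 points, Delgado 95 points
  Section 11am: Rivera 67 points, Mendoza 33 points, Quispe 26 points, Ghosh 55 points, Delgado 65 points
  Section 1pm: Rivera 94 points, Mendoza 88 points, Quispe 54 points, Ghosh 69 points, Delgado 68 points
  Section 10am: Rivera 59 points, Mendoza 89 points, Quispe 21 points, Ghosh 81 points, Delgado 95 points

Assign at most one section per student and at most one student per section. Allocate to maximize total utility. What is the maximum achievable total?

Maximum total: 391 points

Optimal: Rivera→Section 11am (67 points), Mendoza→Section 4pm (94 points), Quispe→Section 1pm (54 points), Ghosh→Section 10am (81 points), Delgado→Section 2pm (95 points) — total 67+94+54+81+95 = 391 points.
Column-greedy (each section in turn goes to its best remaining student) gives 346 points, worse by 45.
No other one-to-one assignment exceeds 391 points.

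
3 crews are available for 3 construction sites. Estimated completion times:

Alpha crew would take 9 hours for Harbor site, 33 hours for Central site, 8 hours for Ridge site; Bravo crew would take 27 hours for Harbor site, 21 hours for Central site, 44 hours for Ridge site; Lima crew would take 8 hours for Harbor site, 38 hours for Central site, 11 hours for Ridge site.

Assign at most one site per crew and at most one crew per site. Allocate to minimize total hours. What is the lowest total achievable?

Treat this as an assignment problem: match each crew to one site.
Optimal: Alpha crew→Ridge site (8 hours), Bravo crew→Central site (21 hours), Lima crew→Harbor site (8 hours) — total 8+21+8 = 37 hours.
Swapping Bravo crew↔Alpha crew (Bravo crew→Ridge site 44 hours, Alpha crew→Central site 33 hours) adds 48.
No other one-to-one assignment undercuts 37 hours.

Min total: 37 hours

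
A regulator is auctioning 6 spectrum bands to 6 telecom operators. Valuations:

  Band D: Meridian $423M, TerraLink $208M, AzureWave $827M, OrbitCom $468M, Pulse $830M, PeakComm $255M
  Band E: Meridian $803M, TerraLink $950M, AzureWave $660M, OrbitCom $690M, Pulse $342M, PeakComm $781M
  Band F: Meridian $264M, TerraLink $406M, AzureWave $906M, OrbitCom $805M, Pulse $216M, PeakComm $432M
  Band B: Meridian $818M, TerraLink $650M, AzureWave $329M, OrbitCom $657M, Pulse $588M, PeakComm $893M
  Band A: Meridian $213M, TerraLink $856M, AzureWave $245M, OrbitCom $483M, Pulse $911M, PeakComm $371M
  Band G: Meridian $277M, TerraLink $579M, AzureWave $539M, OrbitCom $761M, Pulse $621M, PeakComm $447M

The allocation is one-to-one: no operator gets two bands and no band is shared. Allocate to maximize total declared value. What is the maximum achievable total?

Maximum total: $5049M

This is a one-to-one assignment (maximum-weight bipartite matching).
Optimal: Meridian→Band E ($803M), TerraLink→Band A ($856M), AzureWave→Band F ($906M), OrbitCom→Band G ($761M), Pulse→Band D ($830M), PeakComm→Band B ($893M) — total 803+856+906+761+830+893 = $5049M.
Column-greedy (each band in turn goes to its best remaining operator) gives $4339M, worse by 710.
Next-best assignment: Meridian→Band B, TerraLink→Band A, AzureWave→Band F, OrbitCom→Band G, Pulse→Band D, PeakComm→Band E = $4952M.
No other one-to-one assignment exceeds $5049M.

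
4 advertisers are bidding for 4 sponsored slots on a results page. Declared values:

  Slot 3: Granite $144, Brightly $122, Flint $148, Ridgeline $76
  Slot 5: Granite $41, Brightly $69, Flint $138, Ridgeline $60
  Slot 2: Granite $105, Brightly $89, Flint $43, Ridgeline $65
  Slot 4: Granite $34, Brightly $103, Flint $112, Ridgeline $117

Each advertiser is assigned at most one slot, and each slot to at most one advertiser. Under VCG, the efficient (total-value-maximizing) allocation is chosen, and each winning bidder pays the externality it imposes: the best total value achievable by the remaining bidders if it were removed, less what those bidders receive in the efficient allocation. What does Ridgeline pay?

Efficient allocation: Granite→Slot 3 ($144), Brightly→Slot 2 ($89), Flint→Slot 5 ($138), Ridgeline→Slot 4 ($117); total welfare W = $488.
Ridgeline receives Slot 4 at value $117, so the others get W − 117 = $371.
Without Ridgeline: best allocation of the remaining 3 bidders over all 4 slots is Granite→Slot 3 ($144), Brightly→Slot 4 ($103), Flint→Slot 5 ($138), total $385.
VCG payment = (others' best without Ridgeline) − (others' welfare with Ridgeline) = 385 − 371 = $14.

Ridgeline pays $14.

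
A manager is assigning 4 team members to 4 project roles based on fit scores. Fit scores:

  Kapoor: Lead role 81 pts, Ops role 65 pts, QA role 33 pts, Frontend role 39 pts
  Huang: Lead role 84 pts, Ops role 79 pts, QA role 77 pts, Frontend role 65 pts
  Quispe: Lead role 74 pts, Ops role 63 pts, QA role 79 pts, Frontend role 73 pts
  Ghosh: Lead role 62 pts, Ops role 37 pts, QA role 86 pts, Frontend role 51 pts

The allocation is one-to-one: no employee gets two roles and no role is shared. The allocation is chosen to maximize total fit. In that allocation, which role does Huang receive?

This is a one-to-one assignment (maximum-weight bipartite matching).
Optimal: Kapoor→Lead role (81 pts), Huang→Ops role (79 pts), Quispe→Frontend role (73 pts), Ghosh→QA role (86 pts) — total 81+79+73+86 = 319 pts.
Max-entry greedy (repeatedly take the single best remaining cell) gives 308 pts, worse by 11.
Next-best assignment: Kapoor→Ops role, Huang→Lead role, Quispe→Frontend role, Ghosh→QA role = 308 pts.
Swapping Huang↔Quispe (Huang→Frontend role 65 pts, Quispe→Ops role 63 pts) loses 24.
Huang's own top role is Lead role (84 pts), but forcing Huang→Lead role and reassigning the rest optimally gives only 308 pts — worse by 11.

Huang receives Ops role.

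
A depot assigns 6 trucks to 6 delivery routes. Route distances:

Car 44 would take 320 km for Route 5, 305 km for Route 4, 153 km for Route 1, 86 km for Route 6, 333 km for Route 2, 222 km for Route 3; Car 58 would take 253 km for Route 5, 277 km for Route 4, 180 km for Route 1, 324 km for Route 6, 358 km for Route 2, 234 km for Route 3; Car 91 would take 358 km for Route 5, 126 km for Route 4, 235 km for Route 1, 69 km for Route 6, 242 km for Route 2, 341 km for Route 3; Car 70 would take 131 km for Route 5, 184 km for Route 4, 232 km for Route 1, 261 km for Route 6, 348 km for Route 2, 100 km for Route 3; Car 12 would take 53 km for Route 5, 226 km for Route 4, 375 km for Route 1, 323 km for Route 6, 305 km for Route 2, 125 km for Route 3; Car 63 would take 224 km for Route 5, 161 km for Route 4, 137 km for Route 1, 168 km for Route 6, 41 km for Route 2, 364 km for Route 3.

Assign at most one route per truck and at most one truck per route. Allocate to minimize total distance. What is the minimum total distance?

Min total: 586 km

Optimal: Car 44→Route 6 (86 km), Car 58→Route 1 (180 km), Car 91→Route 4 (126 km), Car 70→Route 3 (100 km), Car 12→Route 5 (53 km), Car 63→Route 2 (41 km) — total 86+180+126+100+53+41 = 586 km.
Column-greedy (each route in turn goes to its cheapest remaining truck) gives 984 km, worse by 398.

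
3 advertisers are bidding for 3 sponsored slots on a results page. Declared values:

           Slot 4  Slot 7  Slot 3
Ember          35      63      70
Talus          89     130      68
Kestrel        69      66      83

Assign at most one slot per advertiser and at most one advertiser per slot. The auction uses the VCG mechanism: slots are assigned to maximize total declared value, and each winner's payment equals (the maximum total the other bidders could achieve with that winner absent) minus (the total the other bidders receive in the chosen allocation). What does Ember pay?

Efficient allocation: Ember→Slot 3 ($70), Talus→Slot 7 ($130), Kestrel→Slot 4 ($69); total welfare W = $269.
Ember receives Slot 3 at value $70, so the others get W − 70 = $199.
Without Ember: best allocation of the remaining 2 bidders over all 3 slots is Talus→Slot 7 ($130), Kestrel→Slot 3 ($83), total $213.
VCG payment = (others' best without Ember) − (others' welfare with Ember) = 213 − 199 = $14.

Ember pays $14.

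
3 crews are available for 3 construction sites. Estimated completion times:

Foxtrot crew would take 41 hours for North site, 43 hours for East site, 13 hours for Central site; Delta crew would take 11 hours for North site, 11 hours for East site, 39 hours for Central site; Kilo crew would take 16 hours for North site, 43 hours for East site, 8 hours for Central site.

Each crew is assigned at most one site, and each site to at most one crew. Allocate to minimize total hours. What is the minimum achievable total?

Minimum total: 40 hours

Optimal: Foxtrot crew→Central site (13 hours), Delta crew→East site (11 hours), Kilo crew→North site (16 hours) — total 13+11+16 = 40 hours.
Min-entry greedy (repeatedly take the single cheapest remaining cell) gives 62 hours, worse by 22.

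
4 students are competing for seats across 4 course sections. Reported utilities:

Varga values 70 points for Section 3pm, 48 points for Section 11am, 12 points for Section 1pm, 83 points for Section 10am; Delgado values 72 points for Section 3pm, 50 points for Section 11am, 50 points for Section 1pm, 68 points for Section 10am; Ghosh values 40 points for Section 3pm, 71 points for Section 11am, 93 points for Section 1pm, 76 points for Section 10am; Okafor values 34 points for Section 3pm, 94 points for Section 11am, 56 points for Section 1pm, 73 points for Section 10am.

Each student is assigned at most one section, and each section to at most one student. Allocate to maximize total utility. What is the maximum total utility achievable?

Maximum total: 342 points

Optimal: Varga→Section 10am (83 points), Delgado→Section 3pm (72 points), Ghosh→Section 1pm (93 points), Okafor→Section 11am (94 points) — total 83+72+93+94 = 342 points.
Swapping Varga↔Ghosh (Varga→Section 1pm 12 points, Ghosh→Section 10am 76 points) loses 88.
No other one-to-one assignment exceeds 342 points.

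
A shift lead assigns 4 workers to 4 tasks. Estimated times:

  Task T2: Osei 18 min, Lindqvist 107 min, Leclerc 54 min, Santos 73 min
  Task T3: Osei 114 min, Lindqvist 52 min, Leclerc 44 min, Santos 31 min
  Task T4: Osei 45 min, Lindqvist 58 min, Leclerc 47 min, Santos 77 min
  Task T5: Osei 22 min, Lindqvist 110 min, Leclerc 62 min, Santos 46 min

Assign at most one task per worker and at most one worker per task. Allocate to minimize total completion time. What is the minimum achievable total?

Optimal: Osei→Task T2 (18 min), Lindqvist→Task T3 (52 min), Leclerc→Task T4 (47 min), Santos→Task T5 (46 min) — total 18+52+47+46 = 163 min.
Min-entry greedy (repeatedly take the single cheapest remaining cell) gives 206 min, worse by 43.
Next-best assignment: Osei→Task T5, Lindqvist→Task T4, Leclerc→Task T2, Santos→Task T3 = 165 min.
Swapping Osei↔Santos (Osei→Task T5 22 min, Santos→Task T2 73 min) adds 31.
No other one-to-one assignment undercuts 163 min.

Min total: 163 min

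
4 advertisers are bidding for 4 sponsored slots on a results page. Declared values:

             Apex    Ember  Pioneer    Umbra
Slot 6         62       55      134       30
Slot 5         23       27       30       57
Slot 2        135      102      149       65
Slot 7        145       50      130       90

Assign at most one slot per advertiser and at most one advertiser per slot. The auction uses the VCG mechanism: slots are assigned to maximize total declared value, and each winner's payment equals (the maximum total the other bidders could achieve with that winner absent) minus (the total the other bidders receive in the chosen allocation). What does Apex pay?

Apex pays $33.

Efficient allocation: Apex→Slot 7 ($145), Ember→Slot 2 ($102), Pioneer→Slot 6 ($134), Umbra→Slot 5 ($57); total welfare W = $438.
Apex receives Slot 7 at value $145, so the others get W − 145 = $293.
Without Apex: best allocation of the remaining 3 bidders over all 4 slots is Ember→Slot 2 ($102), Pioneer→Slot 6 ($134), Umbra→Slot 7 ($90), total $326.
VCG payment = (others' best without Apex) − (others' welfare with Apex) = 326 − 293 = $33.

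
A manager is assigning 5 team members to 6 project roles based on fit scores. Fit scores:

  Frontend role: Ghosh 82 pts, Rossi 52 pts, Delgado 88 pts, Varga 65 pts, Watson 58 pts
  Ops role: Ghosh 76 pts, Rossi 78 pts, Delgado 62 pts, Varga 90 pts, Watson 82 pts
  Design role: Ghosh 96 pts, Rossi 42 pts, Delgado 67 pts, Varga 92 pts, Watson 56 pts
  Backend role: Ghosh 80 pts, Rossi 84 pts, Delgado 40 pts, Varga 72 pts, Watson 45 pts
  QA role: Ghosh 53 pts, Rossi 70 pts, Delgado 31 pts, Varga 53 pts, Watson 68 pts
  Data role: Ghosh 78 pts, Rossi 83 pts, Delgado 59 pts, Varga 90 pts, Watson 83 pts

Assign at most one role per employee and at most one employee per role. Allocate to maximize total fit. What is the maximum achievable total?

Maximum total: 441 pts

Optimal: Ghosh→Design role (96 pts), Rossi→Backend role (84 pts), Delgado→Frontend role (88 pts), Varga→Ops role (90 pts), Watson→Data role (83 pts) — total 96+84+88+90+83 = 441 pts.
Column-greedy (each role in turn goes to its best remaining employee) gives 426 pts, worse by 15.
Next-best assignment: Ghosh→Design role, Rossi→Backend role, Delgado→Frontend role, Varga→Data role, Watson→Ops role = 440 pts.
Swapping Ghosh↔Delgado (Ghosh→Frontend role 82 pts, Delgado→Design role 67 pts) loses 35.
Every other assignment is strictly worse.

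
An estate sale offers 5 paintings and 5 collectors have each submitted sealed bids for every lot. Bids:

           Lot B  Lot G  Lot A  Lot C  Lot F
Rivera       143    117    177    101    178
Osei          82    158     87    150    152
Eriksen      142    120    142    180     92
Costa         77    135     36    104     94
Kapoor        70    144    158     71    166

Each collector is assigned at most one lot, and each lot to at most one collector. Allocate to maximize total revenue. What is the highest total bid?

Maximum total: $770

Optimal: Rivera→Lot A ($177), Osei→Lot C ($150), Eriksen→Lot B ($142), Costa→Lot G ($135), Kapoor→Lot F ($166) — total 177+150+142+135+166 = $770.
Row-greedy (each collector in turn takes its best remaining lot) gives $751, worse by 19.
Swapping Osei↔Rivera (Osei→Lot A $87, Rivera→Lot C $101) loses 139.
No other one-to-one assignment exceeds $770.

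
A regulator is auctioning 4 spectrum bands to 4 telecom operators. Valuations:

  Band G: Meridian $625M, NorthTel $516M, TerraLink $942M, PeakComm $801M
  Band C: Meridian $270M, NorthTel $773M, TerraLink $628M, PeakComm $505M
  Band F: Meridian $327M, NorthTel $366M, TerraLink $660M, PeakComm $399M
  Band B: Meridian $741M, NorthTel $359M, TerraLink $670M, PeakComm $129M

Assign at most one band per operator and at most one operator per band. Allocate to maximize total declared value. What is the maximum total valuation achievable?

Maximum total: $2975M

Optimal: Meridian→Band B ($741M), NorthTel→Band C ($773M), TerraLink→Band F ($660M), PeakComm→Band G ($801M) — total 741+773+660+801 = $2975M.
No other one-to-one assignment exceeds $2975M.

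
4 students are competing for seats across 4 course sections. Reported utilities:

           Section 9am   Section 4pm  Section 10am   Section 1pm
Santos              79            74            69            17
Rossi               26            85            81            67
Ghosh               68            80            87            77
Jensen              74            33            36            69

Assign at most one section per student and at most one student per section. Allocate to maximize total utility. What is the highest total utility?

Max total: 320 points

Treat this as an assignment problem: match each student to one section.
Optimal: Santos→Section 9am (79 points), Rossi→Section 4pm (85 points), Ghosh→Section 10am (87 points), Jensen→Section 1pm (69 points) — total 79+85+87+69 = 320 points.
Every other assignment is strictly worse.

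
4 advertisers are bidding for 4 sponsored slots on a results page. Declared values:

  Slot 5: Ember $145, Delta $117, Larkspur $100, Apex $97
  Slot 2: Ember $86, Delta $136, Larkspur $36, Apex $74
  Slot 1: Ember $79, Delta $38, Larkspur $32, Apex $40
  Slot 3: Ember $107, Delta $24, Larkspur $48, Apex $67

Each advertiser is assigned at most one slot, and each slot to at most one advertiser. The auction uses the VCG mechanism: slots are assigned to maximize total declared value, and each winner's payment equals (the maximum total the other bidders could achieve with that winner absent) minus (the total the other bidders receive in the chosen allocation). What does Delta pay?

Efficient allocation: Ember→Slot 3 ($107), Delta→Slot 2 ($136), Larkspur→Slot 5 ($100), Apex→Slot 1 ($40); total welfare W = $383.
Delta receives Slot 2 at value $136, so the others get W − 136 = $247.
Without Delta: best allocation of the remaining 3 bidders over all 4 slots is Ember→Slot 3 ($107), Larkspur→Slot 5 ($100), Apex→Slot 2 ($74), total $281.
VCG payment = (others' best without Delta) − (others' welfare with Delta) = 281 − 247 = $34.

Delta pays $34.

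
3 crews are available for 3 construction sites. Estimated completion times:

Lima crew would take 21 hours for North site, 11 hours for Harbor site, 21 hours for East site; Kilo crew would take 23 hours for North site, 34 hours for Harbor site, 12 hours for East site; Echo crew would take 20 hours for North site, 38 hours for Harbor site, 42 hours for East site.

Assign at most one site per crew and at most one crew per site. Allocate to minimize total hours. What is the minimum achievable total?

Min total: 43 hours

Optimal: Lima crew→Harbor site (11 hours), Kilo crew→East site (12 hours), Echo crew→North site (20 hours) — total 11+12+20 = 43 hours.
Next-best assignment: Lima crew→North site, Kilo crew→East site, Echo crew→Harbor site = 71 hours.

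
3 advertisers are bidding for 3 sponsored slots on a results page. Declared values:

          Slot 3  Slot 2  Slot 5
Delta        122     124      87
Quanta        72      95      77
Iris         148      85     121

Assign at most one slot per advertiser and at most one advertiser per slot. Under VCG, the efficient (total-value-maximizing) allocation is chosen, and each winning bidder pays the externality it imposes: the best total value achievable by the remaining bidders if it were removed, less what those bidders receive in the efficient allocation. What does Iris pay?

Efficient allocation: Delta→Slot 2 ($124), Quanta→Slot 5 ($77), Iris→Slot 3 ($148); total welfare W = $349.
Iris receives Slot 3 at value $148, so the others get W − 148 = $201.
Without Iris: best allocation of the remaining 2 bidders over all 3 slots is Delta→Slot 3 ($122), Quanta→Slot 2 ($95), total $217.
VCG payment = (others' best without Iris) − (others' welfare with Iris) = 217 − 201 = $16.

Iris pays $16.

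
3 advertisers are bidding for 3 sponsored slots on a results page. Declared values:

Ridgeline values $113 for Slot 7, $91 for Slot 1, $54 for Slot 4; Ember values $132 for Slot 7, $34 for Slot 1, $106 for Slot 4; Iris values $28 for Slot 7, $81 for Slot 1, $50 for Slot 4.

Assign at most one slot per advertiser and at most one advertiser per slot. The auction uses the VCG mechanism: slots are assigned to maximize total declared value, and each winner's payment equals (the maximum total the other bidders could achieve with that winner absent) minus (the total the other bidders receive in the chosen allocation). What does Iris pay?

Efficient allocation: Ridgeline→Slot 7 ($113), Ember→Slot 4 ($106), Iris→Slot 1 ($81); total welfare W = $300.
Iris receives Slot 1 at value $81, so the others get W − 81 = $219.
Without Iris: best allocation of the remaining 2 bidders over all 3 slots is Ridgeline→Slot 1 ($91), Ember→Slot 7 ($132), total $223.
VCG payment = (others' best without Iris) − (others' welfare with Iris) = 223 − 219 = $4.

Iris pays $4.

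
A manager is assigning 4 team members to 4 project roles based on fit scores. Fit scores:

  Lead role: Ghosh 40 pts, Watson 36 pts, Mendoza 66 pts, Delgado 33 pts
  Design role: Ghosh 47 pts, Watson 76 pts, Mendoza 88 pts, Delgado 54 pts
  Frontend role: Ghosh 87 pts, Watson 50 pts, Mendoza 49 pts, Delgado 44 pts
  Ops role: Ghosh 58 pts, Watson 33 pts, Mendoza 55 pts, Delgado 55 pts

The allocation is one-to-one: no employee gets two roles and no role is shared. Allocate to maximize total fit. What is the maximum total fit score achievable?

Optimal: Ghosh→Frontend role (87 pts), Watson→Design role (76 pts), Mendoza→Lead role (66 pts), Delgado→Ops role (55 pts) — total 87+76+66+55 = 284 pts.
Max-entry greedy (repeatedly take the single best remaining cell) gives 266 pts, worse by 18.
Swapping Mendoza↔Delgado (Mendoza→Ops role 55 pts, Delgado→Lead role 33 pts) loses 33.

Maximum total: 284 pts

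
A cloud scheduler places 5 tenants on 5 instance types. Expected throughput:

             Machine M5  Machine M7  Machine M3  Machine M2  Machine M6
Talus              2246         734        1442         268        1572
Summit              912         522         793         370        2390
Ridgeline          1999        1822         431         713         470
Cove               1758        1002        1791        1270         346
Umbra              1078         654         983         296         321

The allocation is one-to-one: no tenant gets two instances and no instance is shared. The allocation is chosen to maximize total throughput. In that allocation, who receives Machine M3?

Treat this as an assignment problem: match each tenant to one instance.
Optimal: Talus→Machine M5 (2246 ops/s), Summit→Machine M6 (2390 ops/s), Ridgeline→Machine M7 (1822 ops/s), Cove→Machine M2 (1270 ops/s), Umbra→Machine M3 (983 ops/s) — total 2246+2390+1822+1270+983 = 8711 ops/s.
Swapping Talus↔Summit (Talus→Machine M6 1572 ops/s, Summit→Machine M5 912 ops/s) loses 2152.
Umbra's own top instance is Machine M5 (1078 ops/s), but forcing Umbra→Machine M5 and reassigning the rest optimally gives only 8002 ops/s — worse by 709.

Umbra receives Machine M3.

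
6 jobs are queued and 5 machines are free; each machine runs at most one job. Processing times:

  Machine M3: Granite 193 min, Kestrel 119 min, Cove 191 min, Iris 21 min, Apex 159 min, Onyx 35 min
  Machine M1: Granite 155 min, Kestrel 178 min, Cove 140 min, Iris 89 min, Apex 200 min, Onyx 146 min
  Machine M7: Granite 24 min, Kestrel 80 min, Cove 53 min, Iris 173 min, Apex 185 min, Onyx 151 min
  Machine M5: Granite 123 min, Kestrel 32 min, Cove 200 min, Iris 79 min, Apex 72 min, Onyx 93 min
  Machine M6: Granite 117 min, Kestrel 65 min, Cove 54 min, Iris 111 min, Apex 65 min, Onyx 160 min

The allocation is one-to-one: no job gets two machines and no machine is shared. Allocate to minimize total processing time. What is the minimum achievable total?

Min total: 234 min

Treat this as an assignment problem: match each job to one machine.
Optimal: Onyx→Machine M3 (35 min), Iris→Machine M1 (89 min), Granite→Machine M7 (24 min), Kestrel→Machine M5 (32 min), Cove→Machine M6 (54 min) — total 35+89+24+32+54 = 234 min.
Column-greedy (each machine in turn goes to its cheapest remaining job) gives 282 min, worse by 48.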